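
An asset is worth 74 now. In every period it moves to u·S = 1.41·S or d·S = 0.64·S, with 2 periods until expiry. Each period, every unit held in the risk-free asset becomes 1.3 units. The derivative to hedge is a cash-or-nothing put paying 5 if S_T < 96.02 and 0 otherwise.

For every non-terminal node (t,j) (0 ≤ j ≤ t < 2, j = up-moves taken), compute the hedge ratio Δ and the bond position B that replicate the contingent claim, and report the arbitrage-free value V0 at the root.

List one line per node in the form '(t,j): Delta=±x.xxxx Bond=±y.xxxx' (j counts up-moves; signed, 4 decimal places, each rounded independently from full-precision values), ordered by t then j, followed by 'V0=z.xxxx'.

(0,0): Delta=-0.0579 Bond=5.0664
(1,0): Delta=0.0000 Bond=3.8462
(1,1): Delta=-0.0622 Bond=7.0430
V0=0.7849

The replicating-portfolio and risk-neutral prices coincide; use p* = (1.3−0.64)/(1.41−0.64) = 0.8571 for the latter.
At expiry t=2: V(2,0)=5.0000, V(2,1)=5.0000, V(2,2)=0.0000
Node (1,0) S=47.3600: V=(p*·5.0000+(1−p*)·5.0000)/1.3=3.8462; Δ=(5.0000−5.0000)/(66.7776−30.3104)=0.0000; B=V−Δ·S=3.8462
Node (1,1) S=104.3400: V=(p*·0.0000+(1−p*)·5.0000)/1.3=0.5495; Δ=(0.0000−5.0000)/(147.1194−66.7776)=-0.0622; B=V−Δ·S=7.0430
Node (0,0) S=74.0000: V=(p*·0.5495+(1−p*)·3.8462)/1.3=0.7849; Δ=(0.5495−3.8462)/(104.3400−47.3600)=-0.0579; B=V−Δ·S=5.0664
Root portfolio cost Δ·74+B reproduces V0=0.7849.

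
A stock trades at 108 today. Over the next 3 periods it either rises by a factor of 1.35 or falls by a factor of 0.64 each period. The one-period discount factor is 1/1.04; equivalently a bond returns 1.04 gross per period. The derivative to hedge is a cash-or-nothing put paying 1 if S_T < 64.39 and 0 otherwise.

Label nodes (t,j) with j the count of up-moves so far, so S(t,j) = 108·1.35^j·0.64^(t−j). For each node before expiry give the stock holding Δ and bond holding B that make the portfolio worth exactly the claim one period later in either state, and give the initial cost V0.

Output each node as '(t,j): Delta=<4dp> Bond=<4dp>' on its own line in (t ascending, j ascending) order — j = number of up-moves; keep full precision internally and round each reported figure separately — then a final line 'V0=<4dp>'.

(0,0): Delta=-0.0059 Bond=1.0011
(1,0): Delta=-0.0110 Bond=1.3941
(1,1): Delta=-0.0041 Bond=0.7676
(2,0): Delta=0.0000 Bond=0.9615
(2,1): Delta=-0.0151 Bond=1.8283
(2,2): Delta=0.0000 Bond=0.0000
V0=0.3604

Since d<R<u, set p* = (R−d)/(u−d) = 0.5634; price each node as the discounted p*-expectation of its children.
Payoff layer (t=3): V(3,0)=1.0000, V(3,1)=1.0000, V(3,2)=0.0000, V(3,3)=0.0000
Node (2,0) S=44.2368: V=(p*·1.0000+(1−p*)·1.0000)/1.04=0.9615; Δ=(1.0000−1.0000)/(59.7197−28.3116)=0.0000; B=V−Δ·S=0.9615
Node (2,1) S=93.3120: V=(p*·0.0000+(1−p*)·1.0000)/1.04=0.4198; Δ=(0.0000−1.0000)/(125.9712−59.7197)=-0.0151; B=V−Δ·S=1.8283
Node (2,2) S=196.8300: V=(p*·0.0000+(1−p*)·0.0000)/1.04=0.0000; Δ=(0.0000−0.0000)/(265.7205−125.9712)=0.0000; B=V−Δ·S=0.0000
Node (1,0) S=69.1200: V=(p*·0.4198+(1−p*)·0.9615)/1.04=0.6311; Δ=(0.4198−0.9615)/(93.3120−44.2368)=-0.0110; B=V−Δ·S=1.3941
Node (1,1) S=145.8000: V=(p*·0.0000+(1−p*)·0.4198)/1.04=0.1763; Δ=(0.0000−0.4198)/(196.8300−93.3120)=-0.0041; B=V−Δ·S=0.7676
Node (0,0) S=108.0000: V=(p*·0.1763+(1−p*)·0.6311)/1.04=0.3604; Δ=(0.1763−0.6311)/(145.8000−69.1200)=-0.0059; B=V−Δ·S=1.0011
Each (Δ,B) replicates both successor values, so the strategy is self-financing and V0 is arbitrage-free.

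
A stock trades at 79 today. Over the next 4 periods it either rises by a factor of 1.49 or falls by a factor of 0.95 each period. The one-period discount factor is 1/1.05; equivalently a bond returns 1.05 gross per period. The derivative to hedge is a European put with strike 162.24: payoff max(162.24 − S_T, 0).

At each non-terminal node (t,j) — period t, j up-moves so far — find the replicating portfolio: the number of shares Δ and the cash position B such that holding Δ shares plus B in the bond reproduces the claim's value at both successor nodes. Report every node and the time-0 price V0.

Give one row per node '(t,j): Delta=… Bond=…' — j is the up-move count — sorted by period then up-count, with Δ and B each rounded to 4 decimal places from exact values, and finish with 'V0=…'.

(0,0): Delta=-0.8358 Bond=122.1907
(1,0): Delta=-0.9340 Bond=135.6659
(1,1): Delta=-0.5605 Bond=95.8912
(2,0): Delta=-1.0000 Bond=147.1565
(2,1): Delta=-0.7488 Bond=121.7371
(2,2): Delta=-0.0324 Bond=8.0600
(3,0): Delta=-1.0000 Bond=154.5143
(3,1): Delta=-1.0000 Bond=154.5143
(3,2): Delta=-0.0439 Bond=10.3864
(3,3): Delta=0.0000 Bond=0.0000
V0=56.1598

Under the risk-neutral measure, an up-move has probability p* = (R−d)/(u−d) = 0.1852 and values discount at R = 1.05.
Payoff layer (t=4): V(4,0)=97.8940, V(4,1)=61.3184, V(4,2)=3.9524, V(4,3)=0.0000, V(4,4)=0.0000
  t=3,j=0: stock 67.7326 → up 100.9216 (V=61.3184), down 64.3460 (V=97.8940). Price 86.7817; hedge Δ=-1.0000, bond B=154.5143.
  t=3,j=1: stock 106.2333 → up 158.2876 (V=3.9524), down 100.9216 (V=61.3184). Price 48.2810; hedge Δ=-1.0000, bond B=154.5143.
  t=3,j=2: stock 166.6185 → up 248.2616 (V=0.0000), down 158.2876 (V=3.9524). Price 3.0671; hedge Δ=-0.0439, bond B=10.3864.
  t=3,j=3: stock 261.3280 → up 389.3787 (V=0.0000), down 248.2616 (V=0.0000). Price 0.0000; hedge Δ=0.0000, bond B=0.0000.
  t=2,j=0: stock 71.2975 → up 106.2333 (V=48.2810), down 67.7326 (V=86.7817). Price 75.8590; hedge Δ=-1.0000, bond B=147.1565.
  t=2,j=1: stock 111.8245 → up 166.6185 (V=3.0671), down 106.2333 (V=48.2810). Price 38.0077; hedge Δ=-0.7488, bond B=121.7371.
  t=2,j=2: stock 175.3879 → up 261.3280 (V=0.0000), down 166.6185 (V=3.0671). Price 2.3801; hedge Δ=-0.0324, bond B=8.0600.
  t=1,j=0: stock 75.0500 → up 111.8245 (V=38.0077), down 71.2975 (V=75.8590). Price 65.5709; hedge Δ=-0.9340, bond B=135.6659.
  t=1,j=1: stock 117.7100 → up 175.3879 (V=2.3801), down 111.8245 (V=38.0077). Price 29.9143; hedge Δ=-0.5605, bond B=95.8912.
  t=0,j=0: stock 79.0000 → up 117.7100 (V=29.9143), down 75.0500 (V=65.5709). Price 56.1598; hedge Δ=-0.8358, bond B=122.1907.
Root portfolio cost Δ·79+B reproduces V0=56.1598.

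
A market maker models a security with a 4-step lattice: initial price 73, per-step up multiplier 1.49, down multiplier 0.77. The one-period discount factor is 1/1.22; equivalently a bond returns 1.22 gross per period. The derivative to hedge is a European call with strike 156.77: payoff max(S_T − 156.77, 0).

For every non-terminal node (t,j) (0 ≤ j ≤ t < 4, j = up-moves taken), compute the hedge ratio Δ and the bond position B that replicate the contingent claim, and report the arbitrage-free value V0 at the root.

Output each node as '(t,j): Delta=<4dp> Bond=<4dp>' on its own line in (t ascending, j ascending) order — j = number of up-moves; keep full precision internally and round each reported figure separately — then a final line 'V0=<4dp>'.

(0,0): Delta=0.5791 Bond=-23.4650
(1,0): Delta=0.1892 Bond=-6.7108
(1,1): Delta=0.7000 Bond=-41.7773
(2,0): Delta=0.0000 Bond=0.0000
(2,1): Delta=0.2478 Bond=-13.0994
(2,2): Delta=0.8402 Bond=-73.6896
(3,0): Delta=0.0000 Bond=0.0000
(3,1): Delta=0.0000 Bond=0.0000
(3,2): Delta=0.3246 Bond=-25.5701
(3,3): Delta=1.0000 Bond=-128.5000
V0=18.8067

Under the risk-neutral measure, an up-move has probability p* = (R−d)/(u−d) = 0.6250 and values discount at R = 1.22.
Payoff layer (t=4): V(4,0)=0.0000, V(4,1)=0.0000, V(4,2)=0.0000, V(4,3)=29.1698, V(4,4)=203.0356
Node (3,0) S=33.3269: V=(p*·0.0000+(1−p*)·0.0000)/1.22=0.0000; Δ=(0.0000−0.0000)/(49.6571−25.6617)=0.0000; B=V−Δ·S=0.0000
Node (3,1) S=64.4897: V=(p*·0.0000+(1−p*)·0.0000)/1.22=0.0000; Δ=(0.0000−0.0000)/(96.0897−49.6571)=0.0000; B=V−Δ·S=0.0000
Node (3,2) S=124.7918: V=(p*·29.1698+(1−p*)·0.0000)/1.22=14.9436; Δ=(29.1698−0.0000)/(185.9398−96.0897)=0.3246; B=V−Δ·S=-25.5701
Node (3,3) S=241.4803: V=(p*·203.0356+(1−p*)·29.1698)/1.22=112.9803; Δ=(203.0356−29.1698)/(359.8056−185.9398)=1.0000; B=V−Δ·S=-128.5000
Node (2,0) S=43.2817: V=(p*·0.0000+(1−p*)·0.0000)/1.22=0.0000; Δ=(0.0000−0.0000)/(64.4897−33.3269)=0.0000; B=V−Δ·S=0.0000
Node (2,1) S=83.7529: V=(p*·14.9436+(1−p*)·0.0000)/1.22=7.6555; Δ=(14.9436−0.0000)/(124.7918−64.4897)=0.2478; B=V−Δ·S=-13.0994
Node (2,2) S=162.0673: V=(p*·112.9803+(1−p*)·14.9436)/1.22=62.4725; Δ=(112.9803−14.9436)/(241.4803−124.7918)=0.8402; B=V−Δ·S=-73.6896
Node (1,0) S=56.2100: V=(p*·7.6555+(1−p*)·0.0000)/1.22=3.9219; Δ=(7.6555−0.0000)/(83.7529−43.2817)=0.1892; B=V−Δ·S=-6.7108
Node (1,1) S=108.7700: V=(p*·62.4725+(1−p*)·7.6555)/1.22=34.3575; Δ=(62.4725−7.6555)/(162.0673−83.7529)=0.7000; B=V−Δ·S=-41.7773
Node (0,0) S=73.0000: V=(p*·34.3575+(1−p*)·3.9219)/1.22=18.8067; Δ=(34.3575−3.9219)/(108.7700−56.2100)=0.5791; B=V−Δ·S=-23.4650
Root portfolio cost Δ·73+B reproduces V0=18.8067.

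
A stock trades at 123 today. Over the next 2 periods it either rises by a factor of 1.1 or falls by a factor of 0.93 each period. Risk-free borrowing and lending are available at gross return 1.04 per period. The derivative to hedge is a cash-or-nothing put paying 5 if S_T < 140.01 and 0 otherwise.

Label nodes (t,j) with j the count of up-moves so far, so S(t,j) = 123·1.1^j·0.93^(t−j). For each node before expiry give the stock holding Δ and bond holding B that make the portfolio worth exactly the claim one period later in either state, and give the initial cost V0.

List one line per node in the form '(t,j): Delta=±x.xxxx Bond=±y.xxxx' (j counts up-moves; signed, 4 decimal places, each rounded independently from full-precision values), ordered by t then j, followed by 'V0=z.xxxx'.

(0,0): Delta=-0.1488 Bond=20.9865
(1,0): Delta=0.0000 Bond=4.8077
(1,1): Delta=-0.2174 Bond=31.1086
V0=2.6873

Under the risk-neutral measure, an up-move has probability p* = (R−d)/(u−d) = 0.6471 and values discount at R = 1.04.
Terminal payoffs: V(2,0)=5.0000, V(2,1)=5.0000, V(2,2)=0.0000
Node (1,0) S=114.3900: V=(p*·5.0000+(1−p*)·5.0000)/1.04=4.8077; Δ=(5.0000−5.0000)/(125.8290−106.3827)=0.0000; B=V−Δ·S=4.8077
Node (1,1) S=135.3000: V=(p*·0.0000+(1−p*)·5.0000)/1.04=1.6968; Δ=(0.0000−5.0000)/(148.8300−125.8290)=-0.2174; B=V−Δ·S=31.1086
Node (0,0) S=123.0000: V=(p*·1.6968+(1−p*)·4.8077)/1.04=2.6873; Δ=(1.6968−4.8077)/(135.3000−114.3900)=-0.1488; B=V−Δ·S=20.9865
Self-financing check: at every node Δ·S+B equals the discounted successor values.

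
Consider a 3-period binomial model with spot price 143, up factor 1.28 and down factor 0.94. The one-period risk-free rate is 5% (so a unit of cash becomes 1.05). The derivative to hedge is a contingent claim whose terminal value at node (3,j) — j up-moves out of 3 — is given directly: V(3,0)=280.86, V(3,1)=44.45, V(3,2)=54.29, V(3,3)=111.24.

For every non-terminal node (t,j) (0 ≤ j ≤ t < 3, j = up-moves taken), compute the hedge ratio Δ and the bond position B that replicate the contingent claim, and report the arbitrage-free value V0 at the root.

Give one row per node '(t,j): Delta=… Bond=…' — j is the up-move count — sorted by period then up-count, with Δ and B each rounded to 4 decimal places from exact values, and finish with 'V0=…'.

(0,0): Delta=-1.8267 Bond=366.5894
(1,0): Delta=-3.2663 Bond=578.4280
(1,1): Delta=0.3838 Bond=-19.6910
(2,0): Delta=-5.5029 Bond=889.9658
(2,1): Delta=0.1682 Bond=16.4241
(2,2): Delta=0.7149 Bond=-98.2476
V0=105.3756

Since d<R<u, set p* = (R−d)/(u−d) = 0.3235; price each node as the discounted p*-expectation of its children.
At expiry t=3: V(3,0)=280.8600, V(3,1)=44.4500, V(3,2)=54.2900, V(3,3)=111.2400
  t=2,j=0: stock 126.3548 → up 161.7341 (V=44.4500), down 118.7735 (V=280.8600). Price 194.6423; hedge Δ=-5.5029, bond B=889.9658.
  t=2,j=1: stock 172.0576 → up 220.2337 (V=54.2900), down 161.7341 (V=44.4500). Price 45.3653; hedge Δ=0.1682, bond B=16.4241.
  t=2,j=2: stock 234.2912 → up 299.8927 (V=111.2400), down 220.2337 (V=54.2900). Price 69.2524; hedge Δ=0.7149, bond B=-98.2476.
  t=1,j=0: stock 134.4200 → up 172.0576 (V=45.3653), down 126.3548 (V=194.6423). Price 139.3779; hedge Δ=-3.2663, bond B=578.4280.
  t=1,j=1: stock 183.0400 → up 234.2912 (V=69.2524), down 172.0576 (V=45.3653). Price 50.5652; hedge Δ=0.3838, bond B=-19.6910.
  t=0,j=0: stock 143.0000 → up 183.0400 (V=50.5652), down 134.4200 (V=139.3779). Price 105.3756; hedge Δ=-1.8267, bond B=366.5894.
Self-financing check: at every node Δ·S+B equals the discounted successor values.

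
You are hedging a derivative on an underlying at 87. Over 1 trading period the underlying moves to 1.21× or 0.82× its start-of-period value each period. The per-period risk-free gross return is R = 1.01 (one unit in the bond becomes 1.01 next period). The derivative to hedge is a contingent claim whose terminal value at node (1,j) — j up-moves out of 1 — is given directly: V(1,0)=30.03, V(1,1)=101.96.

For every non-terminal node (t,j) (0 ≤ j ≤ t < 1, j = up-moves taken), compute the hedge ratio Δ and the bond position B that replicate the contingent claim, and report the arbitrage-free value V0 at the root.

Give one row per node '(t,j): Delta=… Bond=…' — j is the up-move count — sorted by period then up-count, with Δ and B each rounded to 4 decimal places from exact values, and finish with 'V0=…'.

No-arbitrage ⇒ martingale measure with p* = (R−d)/(u−d) = 0.4872.
Terminal values V(1,·): V(1,0)=30.0300, V(1,1)=101.9600
Node (0,0) S=87.0000: V=(p*·101.9600+(1−p*)·30.0300)/1.01=64.4285; Δ=(101.9600−30.0300)/(105.2700−71.3400)=2.1200; B=V−Δ·S=-120.0074
Check: Δ(0,0)·S0 + B(0,0) = 64.4285 = V0.

(0,0): Delta=2.1200 Bond=-120.0074
V0=64.4285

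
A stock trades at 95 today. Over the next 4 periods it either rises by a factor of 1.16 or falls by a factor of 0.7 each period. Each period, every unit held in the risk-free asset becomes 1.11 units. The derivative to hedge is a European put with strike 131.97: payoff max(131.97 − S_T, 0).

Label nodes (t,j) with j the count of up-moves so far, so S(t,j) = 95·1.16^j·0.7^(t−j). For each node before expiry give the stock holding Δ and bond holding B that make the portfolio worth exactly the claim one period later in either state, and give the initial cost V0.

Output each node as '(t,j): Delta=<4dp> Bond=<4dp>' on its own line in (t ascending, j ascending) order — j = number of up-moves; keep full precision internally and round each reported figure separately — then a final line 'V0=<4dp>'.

(0,0): Delta=-0.5256 Bond=58.5124
(1,0): Delta=-1.0000 Bond=96.4953
(1,1): Delta=-0.4907 Bond=61.1017
(2,0): Delta=-1.0000 Bond=107.1098
(2,1): Delta=-1.0000 Bond=107.1098
(2,2): Delta=-0.4532 Bond=63.0318
(3,0): Delta=-1.0000 Bond=118.8919
(3,1): Delta=-1.0000 Bond=118.8919
(3,2): Delta=-1.0000 Bond=118.8919
(3,3): Delta=-0.4130 Bond=63.9986
V0=8.5789

Risk-neutral probability p* = (R−d)/(u−d) = (1.11−0.7)/(1.16−0.7) = 0.8913.
Payoff layer (t=4): V(4,0)=109.1605, V(4,1)=94.1714, V(4,2)=69.3323, V(4,3)=28.1704, V(4,4)=0.0000
  t=3,j=0: stock 32.5850 → up 37.7986 (V=94.1714), down 22.8095 (V=109.1605). Price 86.3069; hedge Δ=-1.0000, bond B=118.8919.
  t=3,j=1: stock 53.9980 → up 62.6377 (V=69.3323), down 37.7986 (V=94.1714). Price 64.8939; hedge Δ=-1.0000, bond B=118.8919.
  t=3,j=2: stock 89.4824 → up 103.7996 (V=28.1704), down 62.6377 (V=69.3323). Price 29.4095; hedge Δ=-1.0000, bond B=118.8919.
  t=3,j=3: stock 148.2851 → up 172.0107 (V=0.0000), down 103.7996 (V=28.1704). Price 2.7586; hedge Δ=-0.4130, bond B=63.9986.
  t=2,j=0: stock 46.5500 → up 53.9980 (V=64.8939), down 32.5850 (V=86.3069). Price 60.5598; hedge Δ=-1.0000, bond B=107.1098.
  t=2,j=1: stock 77.1400 → up 89.4824 (V=29.4095), down 53.9980 (V=64.8939). Price 29.9698; hedge Δ=-1.0000, bond B=107.1098.
  t=2,j=2: stock 127.8320 → up 148.2851 (V=2.7586), down 89.4824 (V=29.4095). Price 5.0950; hedge Δ=-0.4532, bond B=63.0318.
  t=1,j=0: stock 66.5000 → up 77.1400 (V=29.9698), down 46.5500 (V=60.5598). Price 29.9953; hedge Δ=-1.0000, bond B=96.4953.
  t=1,j=1: stock 110.2000 → up 127.8320 (V=5.0950), down 77.1400 (V=29.9698). Price 7.0259; hedge Δ=-0.4907, bond B=61.1017.
  t=0,j=0: stock 95.0000 → up 110.2000 (V=7.0259), down 66.5000 (V=29.9953). Price 8.5789; hedge Δ=-0.5256, bond B=58.5124.
Check: Δ(0,0)·S0 + B(0,0) = 8.5789 = V0.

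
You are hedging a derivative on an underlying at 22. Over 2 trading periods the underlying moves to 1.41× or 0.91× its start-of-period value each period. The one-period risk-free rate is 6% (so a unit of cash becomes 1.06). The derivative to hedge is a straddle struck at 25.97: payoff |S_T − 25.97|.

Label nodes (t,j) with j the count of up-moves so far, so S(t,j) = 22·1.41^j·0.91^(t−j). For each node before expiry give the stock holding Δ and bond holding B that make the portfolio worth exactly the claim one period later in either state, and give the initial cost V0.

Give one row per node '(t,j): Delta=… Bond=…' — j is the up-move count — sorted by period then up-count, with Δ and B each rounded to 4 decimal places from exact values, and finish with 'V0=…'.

The replicating-portfolio and risk-neutral prices coincide; use p* = (1.06−0.91)/(1.41−0.91) = 0.3000 for the latter.
Terminal payoffs: V(2,0)=7.7518, V(2,1)=2.2582, V(2,2)=17.7682
  t=1,j=0: stock 20.0200 → up 28.2282 (V=2.2582), down 18.2182 (V=7.7518). Price 5.7582; hedge Δ=-0.5488, bond B=16.7454.
  t=1,j=1: stock 31.0200 → up 43.7382 (V=17.7682), down 28.2282 (V=2.2582). Price 6.5200; hedge Δ=1.0000, bond B=-24.5000.
  t=0,j=0: stock 22.0000 → up 31.0200 (V=6.5200), down 20.0200 (V=5.7582). Price 5.6479; hedge Δ=0.0693, bond B=4.1243.
Each (Δ,B) replicates both successor values, so the strategy is self-financing and V0 is arbitrage-free.

(0,0): Delta=0.0693 Bond=4.1243
(1,0): Delta=-0.5488 Bond=16.7454
(1,1): Delta=1.0000 Bond=-24.5000
V0=5.6479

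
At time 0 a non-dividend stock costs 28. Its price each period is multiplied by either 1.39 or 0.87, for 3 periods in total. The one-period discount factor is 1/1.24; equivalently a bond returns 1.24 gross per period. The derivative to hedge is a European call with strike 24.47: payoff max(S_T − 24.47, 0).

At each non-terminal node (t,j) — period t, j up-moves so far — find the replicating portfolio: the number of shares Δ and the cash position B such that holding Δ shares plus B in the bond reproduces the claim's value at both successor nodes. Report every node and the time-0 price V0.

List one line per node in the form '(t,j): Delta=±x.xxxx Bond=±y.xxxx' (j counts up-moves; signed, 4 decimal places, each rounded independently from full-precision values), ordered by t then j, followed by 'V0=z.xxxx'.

No-arbitrage ⇒ martingale measure with p* = (R−d)/(u−d) = 0.7115.
Payoff layer (t=3): V(3,0)=0.0000, V(3,1)=4.9885, V(3,2)=22.5960, V(3,3)=50.7273
(2,0): S=21.1932. Δ = (V_up−V_dn)/(S_up−S_dn) = (4.9885−0.0000)/(29.4585−18.4381) = 0.4527. V = [p*·4.9885 + (1−p*)·0.0000]/1.24 = 2.8625. B = V − Δ·S = -6.7308.
(2,1): S=33.8604. Δ = (V_up−V_dn)/(S_up−S_dn) = (22.5960−4.9885)/(47.0660−29.4585) = 1.0000. V = [p*·22.5960 + (1−p*)·4.9885]/1.24 = 14.1265. B = V − Δ·S = -19.7339.
(2,2): S=54.0988. Δ = (V_up−V_dn)/(S_up−S_dn) = (50.7273−22.5960)/(75.1973−47.0660) = 1.0000. V = [p*·50.7273 + (1−p*)·22.5960]/1.24 = 34.3649. B = V − Δ·S = -19.7339.
(1,0): S=24.3600. Δ = (V_up−V_dn)/(S_up−S_dn) = (14.1265−2.8625)/(33.8604−21.1932) = 0.8892. V = [p*·14.1265 + (1−p*)·2.8625]/1.24 = 8.7720. B = V − Δ·S = -12.8895.
(1,1): S=38.9200. Δ = (V_up−V_dn)/(S_up−S_dn) = (34.3649−14.1265)/(54.0988−33.8604) = 1.0000. V = [p*·34.3649 + (1−p*)·14.1265]/1.24 = 23.0056. B = V − Δ·S = -15.9144.
(0,0): S=28.0000. Δ = (V_up−V_dn)/(S_up−S_dn) = (23.0056−8.7720)/(38.9200−24.3600) = 0.9776. V = [p*·23.0056 + (1−p*)·8.7720]/1.24 = 15.2417. B = V − Δ·S = -12.1305.
Root portfolio cost Δ·28+B reproduces V0=15.2417.

(0,0): Delta=0.9776 Bond=-12.1305
(1,0): Delta=0.8892 Bond=-12.8895
(1,1): Delta=1.0000 Bond=-15.9144
(2,0): Delta=0.4527 Bond=-6.7308
(2,1): Delta=1.0000 Bond=-19.7339
(2,2): Delta=1.0000 Bond=-19.7339
V0=15.2417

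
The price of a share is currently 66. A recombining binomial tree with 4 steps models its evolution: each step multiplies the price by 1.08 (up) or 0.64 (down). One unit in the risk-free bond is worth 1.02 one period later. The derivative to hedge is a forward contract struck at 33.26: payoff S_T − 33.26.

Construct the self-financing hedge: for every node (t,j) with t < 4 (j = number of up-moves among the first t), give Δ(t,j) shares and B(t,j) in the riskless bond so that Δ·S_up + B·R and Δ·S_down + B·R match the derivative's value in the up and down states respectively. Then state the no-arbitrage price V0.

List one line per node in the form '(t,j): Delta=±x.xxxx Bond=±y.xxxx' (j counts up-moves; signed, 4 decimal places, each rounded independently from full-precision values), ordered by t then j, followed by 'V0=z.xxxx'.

(0,0): Delta=1.0000 Bond=-30.7271
(1,0): Delta=1.0000 Bond=-31.3416
(1,1): Delta=1.0000 Bond=-31.3416
(2,0): Delta=1.0000 Bond=-31.9685
(2,1): Delta=1.0000 Bond=-31.9685
(2,2): Delta=1.0000 Bond=-31.9685
(3,0): Delta=1.0000 Bond=-32.6078
(3,1): Delta=1.0000 Bond=-32.6078
(3,2): Delta=1.0000 Bond=-32.6078
(3,3): Delta=1.0000 Bond=-32.6078
V0=35.2729

Since d<R<u, set p* = (R−d)/(u−d) = 0.8636; price each node as the discounted p*-expectation of its children.
Terminal values V(4,·): V(4,0)=-22.1870, V(4,1)=-14.5744, V(4,2)=-1.7280, V(4,3)=19.9502, V(4,4)=56.5323
  t=3,j=0: stock 17.3015 → up 18.6856 (V=-14.5744), down 11.0730 (V=-22.1870). Price -15.3063; hedge Δ=1.0000, bond B=-32.6078.
  t=3,j=1: stock 29.1963 → up 31.5320 (V=-1.7280), down 18.6856 (V=-14.5744). Price -3.4116; hedge Δ=1.0000, bond B=-32.6078.
  t=3,j=2: stock 49.2687 → up 53.2102 (V=19.9502), down 31.5320 (V=-1.7280). Price 16.6609; hedge Δ=1.0000, bond B=-32.6078.
  t=3,j=3: stock 83.1410 → up 89.7923 (V=56.5323), down 53.2102 (V=19.9502). Price 50.5331; hedge Δ=1.0000, bond B=-32.6078.
  t=2,j=0: stock 27.0336 → up 29.1963 (V=-3.4116), down 17.3015 (V=-15.3063). Price -4.9349; hedge Δ=1.0000, bond B=-31.9685.
  t=2,j=1: stock 45.6192 → up 49.2687 (V=16.6609), down 29.1963 (V=-3.4116). Price 13.6507; hedge Δ=1.0000, bond B=-31.9685.
  t=2,j=2: stock 76.9824 → up 83.1410 (V=50.5331), down 49.2687 (V=16.6609). Price 45.0139; hedge Δ=1.0000, bond B=-31.9685.
  t=1,j=0: stock 42.2400 → up 45.6192 (V=13.6507), down 27.0336 (V=-4.9349). Price 10.8984; hedge Δ=1.0000, bond B=-31.3416.
  t=1,j=1: stock 71.2800 → up 76.9824 (V=45.0139), down 45.6192 (V=13.6507). Price 39.9384; hedge Δ=1.0000, bond B=-31.3416.
  t=0,j=0: stock 66.0000 → up 71.2800 (V=39.9384), down 42.2400 (V=10.8984). Price 35.2729; hedge Δ=1.0000, bond B=-30.7271.
Check: Δ(0,0)·S0 + B(0,0) = 35.2729 = V0.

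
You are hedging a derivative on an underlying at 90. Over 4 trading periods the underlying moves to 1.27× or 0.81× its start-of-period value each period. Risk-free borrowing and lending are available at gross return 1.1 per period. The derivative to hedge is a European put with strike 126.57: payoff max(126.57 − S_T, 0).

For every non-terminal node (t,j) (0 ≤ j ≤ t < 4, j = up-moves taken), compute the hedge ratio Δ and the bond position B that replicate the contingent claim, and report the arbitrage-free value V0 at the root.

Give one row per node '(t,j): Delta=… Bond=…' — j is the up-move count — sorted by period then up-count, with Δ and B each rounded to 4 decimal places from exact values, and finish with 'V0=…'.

No-arbitrage ⇒ martingale measure with p* = (R−d)/(u−d) = 0.6304.
At expiry t=4: V(4,0)=87.8280, V(4,1)=65.8263, V(4,2)=31.3299, V(4,3)=0.0000, V(4,4)=0.0000
  t=3,j=0: stock 47.8297 → up 60.7437 (V=65.8263), down 38.7420 (V=87.8280). Price 67.2339; hedge Δ=-1.0000, bond B=115.0636.
  t=3,j=1: stock 74.9922 → up 95.2401 (V=31.3299), down 60.7437 (V=65.8263). Price 40.0714; hedge Δ=-1.0000, bond B=115.0636.
  t=3,j=2: stock 117.5804 → up 149.3271 (V=0.0000), down 95.2401 (V=31.3299). Price 10.5258; hedge Δ=-0.5792, bond B=78.6343.
  t=3,j=3: stock 184.3545 → up 234.1302 (V=0.0000), down 149.3271 (V=0.0000). Price 0.0000; hedge Δ=0.0000, bond B=0.0000.
  t=2,j=0: stock 59.0490 → up 74.9922 (V=40.0714), down 47.8297 (V=67.2339). Price 45.5543; hedge Δ=-1.0000, bond B=104.6033.
  t=2,j=1: stock 92.5830 → up 117.5804 (V=10.5258), down 74.9922 (V=40.0714). Price 19.4953; hedge Δ=-0.6938, bond B=83.7248.
  t=2,j=2: stock 145.1610 → up 184.3545 (V=0.0000), down 117.5804 (V=10.5258). Price 3.5364; hedge Δ=-0.1576, bond B=26.4186.
  t=1,j=0: stock 72.9000 → up 92.5830 (V=19.4953), down 59.0490 (V=45.5543). Price 26.4780; hedge Δ=-0.7771, bond B=83.1280.
  t=1,j=1: stock 114.3000 → up 145.1610 (V=3.5364), down 92.5830 (V=19.4953). Price 8.5766; hedge Δ=-0.3035, bond B=43.2700.
  t=0,j=0: stock 90.0000 → up 114.3000 (V=8.5766), down 72.9000 (V=26.4780). Price 13.8112; hedge Δ=-0.4324, bond B=52.7274.
Self-financing check: at every node Δ·S+B equals the discounted successor values.

(0,0): Delta=-0.4324 Bond=52.7274
(1,0): Delta=-0.7771 Bond=83.1280
(1,1): Delta=-0.3035 Bond=43.2700
(2,0): Delta=-1.0000 Bond=104.6033
(2,1): Delta=-0.6938 Bond=83.7248
(2,2): Delta=-0.1576 Bond=26.4186
(3,0): Delta=-1.0000 Bond=115.0636
(3,1): Delta=-1.0000 Bond=115.0636
(3,2): Delta=-0.5792 Bond=78.6343
(3,3): Delta=0.0000 Bond=0.0000
V0=13.8112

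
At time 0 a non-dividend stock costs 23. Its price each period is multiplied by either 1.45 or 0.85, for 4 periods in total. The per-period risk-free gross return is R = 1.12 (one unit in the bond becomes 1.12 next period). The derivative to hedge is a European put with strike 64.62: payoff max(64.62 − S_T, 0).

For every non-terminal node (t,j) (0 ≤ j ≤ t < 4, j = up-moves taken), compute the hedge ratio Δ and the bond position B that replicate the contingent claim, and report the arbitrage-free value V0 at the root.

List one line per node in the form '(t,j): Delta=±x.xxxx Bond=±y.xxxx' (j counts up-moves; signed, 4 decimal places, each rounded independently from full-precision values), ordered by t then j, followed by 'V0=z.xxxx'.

(0,0): Delta=-0.8259 Bond=38.0274
(1,0): Delta=-1.0000 Bond=45.9952
(1,1): Delta=-0.7011 Bond=38.4296
(2,0): Delta=-1.0000 Bond=51.5147
(2,1): Delta=-1.0000 Bond=51.5147
(2,2): Delta=-0.4869 Bond=32.6846
(3,0): Delta=-1.0000 Bond=57.6964
(3,1): Delta=-1.0000 Bond=57.6964
(3,2): Delta=-1.0000 Bond=57.6964
(3,3): Delta=-0.1193 Bond=10.8305
V0=19.0328

No-arbitrage ⇒ martingale measure with p* = (R−d)/(u−d) = 0.4500.
Terminal payoffs: V(4,0)=52.6139, V(4,1)=44.1389, V(4,2)=29.6817, V(4,3)=5.0194, V(4,4)=0.0000
Node (3,0) S=14.1249: V=(p*·44.1389+(1−p*)·52.6139)/1.12=43.5716; Δ=(44.1389−52.6139)/(20.4811−12.0061)=-1.0000; B=V−Δ·S=57.6964
Node (3,1) S=24.0954: V=(p*·29.6817+(1−p*)·44.1389)/1.12=33.6011; Δ=(29.6817−44.1389)/(34.9383−20.4811)=-1.0000; B=V−Δ·S=57.6964
Node (3,2) S=41.1039: V=(p*·5.0194+(1−p*)·29.6817)/1.12=16.5926; Δ=(5.0194−29.6817)/(59.6006−34.9383)=-1.0000; B=V−Δ·S=57.6964
Node (3,3) S=70.1184: V=(p*·0.0000+(1−p*)·5.0194)/1.12=2.4649; Δ=(0.0000−5.0194)/(101.6716−59.6006)=-0.1193; B=V−Δ·S=10.8305
Node (2,0) S=16.6175: V=(p*·33.6011+(1−p*)·43.5716)/1.12=34.8972; Δ=(33.6011−43.5716)/(24.0954−14.1249)=-1.0000; B=V−Δ·S=51.5147
Node (2,1) S=28.3475: V=(p*·16.5926+(1−p*)·33.6011)/1.12=23.1672; Δ=(16.5926−33.6011)/(41.1039−24.0954)=-1.0000; B=V−Δ·S=51.5147
Node (2,2) S=48.3575: V=(p*·2.4649+(1−p*)·16.5926)/1.12=9.1385; Δ=(2.4649−16.5926)/(70.1184−41.1039)=-0.4869; B=V−Δ·S=32.6846
Node (1,0) S=19.5500: V=(p*·23.1672+(1−p*)·34.8972)/1.12=26.4452; Δ=(23.1672−34.8972)/(28.3475−16.6175)=-1.0000; B=V−Δ·S=45.9952
Node (1,1) S=33.3500: V=(p*·9.1385+(1−p*)·23.1672)/1.12=15.0484; Δ=(9.1385−23.1672)/(48.3575−28.3475)=-0.7011; B=V−Δ·S=38.4296
Node (0,0) S=23.0000: V=(p*·15.0484+(1−p*)·26.4452)/1.12=19.0328; Δ=(15.0484−26.4452)/(33.3500−19.5500)=-0.8259; B=V−Δ·S=38.0274
Check: Δ(0,0)·S0 + B(0,0) = 19.0328 = V0.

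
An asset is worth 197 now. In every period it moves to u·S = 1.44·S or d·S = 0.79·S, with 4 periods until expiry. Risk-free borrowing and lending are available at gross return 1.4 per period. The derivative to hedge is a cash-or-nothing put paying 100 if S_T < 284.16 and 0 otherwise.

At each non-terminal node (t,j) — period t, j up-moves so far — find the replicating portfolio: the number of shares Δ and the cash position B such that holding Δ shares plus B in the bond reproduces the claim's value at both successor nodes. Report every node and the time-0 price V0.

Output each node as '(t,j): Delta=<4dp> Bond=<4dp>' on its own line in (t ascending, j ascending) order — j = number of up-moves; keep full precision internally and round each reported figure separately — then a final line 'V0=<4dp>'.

(0,0): Delta=-0.0463 Bond=9.6600
(1,0): Delta=-0.4442 Bond=75.4519
(1,1): Delta=-0.0320 Bond=9.4632
(2,0): Delta=0.0000 Bond=51.0204
(2,1): Delta=-0.4602 Bond=109.2139
(2,2): Delta=-0.0166 Bond=6.9557
(3,0): Delta=0.0000 Bond=71.4286
(3,1): Delta=0.0000 Bond=71.4286
(3,2): Delta=-0.4767 Bond=158.2418
(3,3): Delta=0.0000 Bond=0.0000
V0=0.5441

Since d<R<u, set p* = (R−d)/(u−d) = 0.9385; price each node as the discounted p*-expectation of its children.
Terminal payoffs: V(4,0)=100.0000, V(4,1)=100.0000, V(4,2)=100.0000, V(4,3)=0.0000, V(4,4)=0.0000
Node (3,0) S=97.1287: V=(p*·100.0000+(1−p*)·100.0000)/1.4=71.4286; Δ=(100.0000−100.0000)/(139.8653−76.7317)=0.0000; B=V−Δ·S=71.4286
Node (3,1) S=177.0447: V=(p*·100.0000+(1−p*)·100.0000)/1.4=71.4286; Δ=(100.0000−100.0000)/(254.9444−139.8653)=0.0000; B=V−Δ·S=71.4286
Node (3,2) S=322.7144: V=(p*·0.0000+(1−p*)·100.0000)/1.4=4.3956; Δ=(0.0000−100.0000)/(464.7087−254.9444)=-0.4767; B=V−Δ·S=158.2418
Node (3,3) S=588.2388: V=(p*·0.0000+(1−p*)·0.0000)/1.4=0.0000; Δ=(0.0000−0.0000)/(847.0639−464.7087)=0.0000; B=V−Δ·S=0.0000
Node (2,0) S=122.9477: V=(p*·71.4286+(1−p*)·71.4286)/1.4=51.0204; Δ=(71.4286−71.4286)/(177.0447−97.1287)=0.0000; B=V−Δ·S=51.0204
Node (2,1) S=224.1072: V=(p*·4.3956+(1−p*)·71.4286)/1.4=6.0862; Δ=(4.3956−71.4286)/(322.7144−177.0447)=-0.4602; B=V−Δ·S=109.2139
Node (2,2) S=408.4992: V=(p*·0.0000+(1−p*)·4.3956)/1.4=0.1932; Δ=(0.0000−4.3956)/(588.2388−322.7144)=-0.0166; B=V−Δ·S=6.9557
Node (1,0) S=155.6300: V=(p*·6.0862+(1−p*)·51.0204)/1.4=6.3224; Δ=(6.0862−51.0204)/(224.1072−122.9477)=-0.4442; B=V−Δ·S=75.4519
Node (1,1) S=283.6800: V=(p*·0.1932+(1−p*)·6.0862)/1.4=0.3970; Δ=(0.1932−6.0862)/(408.4992−224.1072)=-0.0320; B=V−Δ·S=9.4632
Node (0,0) S=197.0000: V=(p*·0.3970+(1−p*)·6.3224)/1.4=0.5441; Δ=(0.3970−6.3224)/(283.6800−155.6300)=-0.0463; B=V−Δ·S=9.6600
Root portfolio cost Δ·197+B reproduces V0=0.5441.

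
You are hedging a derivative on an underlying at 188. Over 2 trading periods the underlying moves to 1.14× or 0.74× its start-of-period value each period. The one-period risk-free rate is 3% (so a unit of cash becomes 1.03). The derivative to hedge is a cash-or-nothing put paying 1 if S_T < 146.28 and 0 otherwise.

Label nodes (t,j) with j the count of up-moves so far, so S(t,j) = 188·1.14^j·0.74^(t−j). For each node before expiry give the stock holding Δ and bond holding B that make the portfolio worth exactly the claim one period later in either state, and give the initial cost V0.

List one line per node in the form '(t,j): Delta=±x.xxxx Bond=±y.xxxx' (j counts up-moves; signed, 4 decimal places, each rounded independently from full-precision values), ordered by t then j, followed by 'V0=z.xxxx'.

(0,0): Delta=-0.0036 Bond=0.7388
(1,0): Delta=-0.0180 Bond=2.7670
(1,1): Delta=0.0000 Bond=0.0000
V0=0.0713

The replicating-portfolio and risk-neutral prices coincide; use p* = (1.03−0.74)/(1.14−0.74) = 0.7250 for the latter.
Terminal payoffs: V(2,0)=1.0000, V(2,1)=0.0000, V(2,2)=0.0000
  t=1,j=0: stock 139.1200 → up 158.5968 (V=0.0000), down 102.9488 (V=1.0000). Price 0.2670; hedge Δ=-0.0180, bond B=2.7670.
  t=1,j=1: stock 214.3200 → up 244.3248 (V=0.0000), down 158.5968 (V=0.0000). Price 0.0000; hedge Δ=0.0000, bond B=0.0000.
  t=0,j=0: stock 188.0000 → up 214.3200 (V=0.0000), down 139.1200 (V=0.2670). Price 0.0713; hedge Δ=-0.0036, bond B=0.7388.
The time-0 hedge costs 0.0713, which is the no-arbitrage price.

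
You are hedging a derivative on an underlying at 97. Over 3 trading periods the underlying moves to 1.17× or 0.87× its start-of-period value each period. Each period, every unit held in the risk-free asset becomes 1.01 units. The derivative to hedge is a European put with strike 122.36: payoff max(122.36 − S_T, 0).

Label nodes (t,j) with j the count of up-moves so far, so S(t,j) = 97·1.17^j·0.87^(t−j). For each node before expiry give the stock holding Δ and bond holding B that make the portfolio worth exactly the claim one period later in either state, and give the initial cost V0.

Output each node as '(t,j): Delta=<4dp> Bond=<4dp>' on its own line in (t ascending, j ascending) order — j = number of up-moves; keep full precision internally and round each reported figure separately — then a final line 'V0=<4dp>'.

Since d<R<u, set p* = (R−d)/(u−d) = 0.4667; price each node as the discounted p*-expectation of its children.
Terminal values V(3,·): V(3,0)=58.4852, V(3,1)=36.4594, V(3,2)=6.8385, V(3,3)=0.0000
Node (2,0) S=73.4193: V=(p*·36.4594+(1−p*)·58.4852)/1.01=47.7292; Δ=(36.4594−58.4852)/(85.9006−63.8748)=-1.0000; B=V−Δ·S=121.1485
Node (2,1) S=98.7363: V=(p*·6.8385+(1−p*)·36.4594)/1.01=22.4122; Δ=(6.8385−36.4594)/(115.5215−85.9006)=-1.0000; B=V−Δ·S=121.1485
Node (2,2) S=132.7833: V=(p*·0.0000+(1−p*)·6.8385)/1.01=3.6111; Δ=(0.0000−6.8385)/(155.3565−115.5215)=-0.1717; B=V−Δ·S=26.4062
Node (1,0) S=84.3900: V=(p*·22.4122+(1−p*)·47.7292)/1.01=35.5590; Δ=(22.4122−47.7292)/(98.7363−73.4193)=-1.0000; B=V−Δ·S=119.9490
Node (1,1) S=113.4900: V=(p*·3.6111+(1−p*)·22.4122)/1.01=13.5033; Δ=(3.6111−22.4122)/(132.7833−98.7363)=-0.5522; B=V−Δ·S=76.1737
Node (0,0) S=97.0000: V=(p*·13.5033+(1−p*)·35.5590)/1.01=25.0162; Δ=(13.5033−35.5590)/(113.4900−84.3900)=-0.7579; B=V−Δ·S=98.5352
Each (Δ,B) replicates both successor values, so the strategy is self-financing and V0 is arbitrage-free.

(0,0): Delta=-0.7579 Bond=98.5352
(1,0): Delta=-1.0000 Bond=119.9490
(1,1): Delta=-0.5522 Bond=76.1737
(2,0): Delta=-1.0000 Bond=121.1485
(2,1): Delta=-1.0000 Bond=121.1485
(2,2): Delta=-0.1717 Bond=26.4062
V0=25.0162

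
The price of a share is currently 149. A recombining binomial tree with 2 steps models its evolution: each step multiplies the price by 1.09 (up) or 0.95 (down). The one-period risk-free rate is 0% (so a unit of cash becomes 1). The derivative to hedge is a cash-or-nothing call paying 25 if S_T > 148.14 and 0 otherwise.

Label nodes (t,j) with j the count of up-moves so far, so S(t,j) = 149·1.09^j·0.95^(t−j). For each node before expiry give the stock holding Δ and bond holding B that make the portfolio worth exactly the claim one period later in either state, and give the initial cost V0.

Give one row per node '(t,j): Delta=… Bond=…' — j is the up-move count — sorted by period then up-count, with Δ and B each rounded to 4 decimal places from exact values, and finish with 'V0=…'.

(0,0): Delta=0.7704 Bond=-100.1276
(1,0): Delta=1.2615 Bond=-169.6429
(1,1): Delta=0.0000 Bond=25.0000
V0=14.6684

Risk-neutral probability p* = (R−d)/(u−d) = (1−0.95)/(1.09−0.95) = 0.3571.
Payoff layer (t=2): V(2,0)=0.0000, V(2,1)=25.0000, V(2,2)=25.0000
(1,0): S=141.5500. Δ = (V_up−V_dn)/(S_up−S_dn) = (25.0000−0.0000)/(154.2895−134.4725) = 1.2615. V = [p*·25.0000 + (1−p*)·0.0000]/1 = 8.9286. B = V − Δ·S = -169.6429.
(1,1): S=162.4100. Δ = (V_up−V_dn)/(S_up−S_dn) = (25.0000−25.0000)/(177.0269−154.2895) = 0.0000. V = [p*·25.0000 + (1−p*)·25.0000]/1 = 25.0000. B = V − Δ·S = 25.0000.
(0,0): S=149.0000. Δ = (V_up−V_dn)/(S_up−S_dn) = (25.0000−8.9286)/(162.4100−141.5500) = 0.7704. V = [p*·25.0000 + (1−p*)·8.9286]/1 = 14.6684. B = V − Δ·S = -100.1276.
Self-financing check: at every node Δ·S+B equals the discounted successor values.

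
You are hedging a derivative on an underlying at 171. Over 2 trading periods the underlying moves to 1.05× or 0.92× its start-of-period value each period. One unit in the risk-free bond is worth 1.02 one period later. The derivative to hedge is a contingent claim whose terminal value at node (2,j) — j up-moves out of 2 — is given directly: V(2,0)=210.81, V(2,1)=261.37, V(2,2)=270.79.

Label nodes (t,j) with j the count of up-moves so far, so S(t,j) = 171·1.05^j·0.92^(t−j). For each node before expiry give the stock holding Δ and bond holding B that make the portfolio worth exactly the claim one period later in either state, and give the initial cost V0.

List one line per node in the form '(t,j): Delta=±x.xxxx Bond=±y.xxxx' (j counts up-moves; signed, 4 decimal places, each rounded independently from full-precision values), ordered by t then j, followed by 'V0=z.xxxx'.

The replicating-portfolio and risk-neutral prices coincide; use p* = (1.02−0.92)/(1.05−0.92) = 0.7692 for the latter.
At expiry t=2: V(2,0)=210.8100, V(2,1)=261.3700, V(2,2)=270.7900
(1,0): S=157.3200. Δ = (V_up−V_dn)/(S_up−S_dn) = (261.3700−210.8100)/(165.1860−144.7344) = 2.4722. V = [p*·261.3700 + (1−p*)·210.8100]/1.02 = 244.8062. B = V − Δ·S = -144.1169.
(1,1): S=179.5500. Δ = (V_up−V_dn)/(S_up−S_dn) = (270.7900−261.3700)/(188.5275−165.1860) = 0.4036. V = [p*·270.7900 + (1−p*)·261.3700]/1.02 = 263.3492. B = V − Δ·S = 190.8876.
(0,0): S=171.0000. Δ = (V_up−V_dn)/(S_up−S_dn) = (263.3492−244.8062)/(179.5500−157.3200) = 0.8341. V = [p*·263.3492 + (1−p*)·244.8062]/1.02 = 253.9902. B = V − Δ·S = 111.3519.
Self-financing check: at every node Δ·S+B equals the discounted successor values.

(0,0): Delta=0.8341 Bond=111.3519
(1,0): Delta=2.4722 Bond=-144.1169
(1,1): Delta=0.4036 Bond=190.8876
V0=253.9902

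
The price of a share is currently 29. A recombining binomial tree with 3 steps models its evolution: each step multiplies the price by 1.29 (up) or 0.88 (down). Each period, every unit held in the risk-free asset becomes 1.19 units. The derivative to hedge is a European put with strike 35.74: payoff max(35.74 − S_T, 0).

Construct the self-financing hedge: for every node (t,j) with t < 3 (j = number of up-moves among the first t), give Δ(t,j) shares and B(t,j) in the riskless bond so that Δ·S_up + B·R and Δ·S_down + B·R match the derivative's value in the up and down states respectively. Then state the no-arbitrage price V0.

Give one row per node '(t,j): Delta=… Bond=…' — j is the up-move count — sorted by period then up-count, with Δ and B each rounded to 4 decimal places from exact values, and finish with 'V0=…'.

(0,0): Delta=-0.1808 Bond=5.9235
(1,0): Delta=-0.5915 Bond=17.5283
(1,1): Delta=-0.0905 Bond=3.6686
(2,0): Delta=-1.0000 Bond=30.0336
(2,1): Delta=-0.5016 Bond=17.8990
(2,2): Delta=0.0000 Bond=0.0000
V0=0.6796

The replicating-portfolio and risk-neutral prices coincide; use p* = (1.19−0.88)/(1.29−0.88) = 0.7561 for the latter.
At expiry t=3: V(3,0)=15.9773, V(3,1)=6.7697, V(3,2)=0.0000, V(3,3)=0.0000
Node (2,0) S=22.4576: V=(p*·6.7697+(1−p*)·15.9773)/1.19=7.5760; Δ=(6.7697−15.9773)/(28.9703−19.7627)=-1.0000; B=V−Δ·S=30.0336
Node (2,1) S=32.9208: V=(p*·0.0000+(1−p*)·6.7697)/1.19=1.3875; Δ=(0.0000−6.7697)/(42.4678−28.9703)=-0.5016; B=V−Δ·S=17.8990
Node (2,2) S=48.2589: V=(p*·0.0000+(1−p*)·0.0000)/1.19=0.0000; Δ=(0.0000−0.0000)/(62.2540−42.4678)=0.0000; B=V−Δ·S=0.0000
Node (1,0) S=25.5200: V=(p*·1.3875+(1−p*)·7.5760)/1.19=2.4344; Δ=(1.3875−7.5760)/(32.9208−22.4576)=-0.5915; B=V−Δ·S=17.5283
Node (1,1) S=37.4100: V=(p*·0.0000+(1−p*)·1.3875)/1.19=0.2844; Δ=(0.0000−1.3875)/(48.2589−32.9208)=-0.0905; B=V−Δ·S=3.6686
Node (0,0) S=29.0000: V=(p*·0.2844+(1−p*)·2.4344)/1.19=0.6796; Δ=(0.2844−2.4344)/(37.4100−25.5200)=-0.1808; B=V−Δ·S=5.9235
Each (Δ,B) replicates both successor values, so the strategy is self-financing and V0 is arbitrage-free.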